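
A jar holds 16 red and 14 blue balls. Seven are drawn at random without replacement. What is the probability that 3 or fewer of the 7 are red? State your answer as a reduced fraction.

1639/3915

There are C(30,7) = 2035800 ways to choose the 7.
Favorable selections (3 or fewer red): C(16,0)·C(14,7) + C(16,1)·C(14,6) + C(16,2)·C(14,5) + C(16,3)·C(14,4) = 3432 + 48048 + 240240 + 560560 = 852280.
Probability = 852280/2035800 = 1639/3915.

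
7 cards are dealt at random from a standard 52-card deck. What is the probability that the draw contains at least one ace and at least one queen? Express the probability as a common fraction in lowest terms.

3105873/16723070

There are C(52,7) = 133784560 possible draws.
By inclusion-exclusion on the complements, draws missing all aces or all queens: C(48,7) + C(48,7) − C(44,7) = 73629072 + 73629072 − 38320568 = 108937576.
So draws with at least one of each: 133784560 − 108937576 = 24846984, probability 24846984/133784560 = 3105873/16723070.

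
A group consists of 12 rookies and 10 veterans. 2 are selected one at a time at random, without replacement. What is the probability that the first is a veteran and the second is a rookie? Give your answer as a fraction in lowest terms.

Multiply the conditional probabilities at each draw: 10/22 · 12/21 = 120/462 = 20/77.

20/77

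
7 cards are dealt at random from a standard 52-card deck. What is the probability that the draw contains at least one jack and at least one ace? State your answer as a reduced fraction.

There are C(52,7) = 133784560 possible draws.
By inclusion-exclusion on the complements, draws missing all jacks or all aces: C(48,7) + C(48,7) − C(44,7) = 73629072 + 73629072 − 38320568 = 108937576.
So draws with at least one of each: 133784560 − 108937576 = 24846984, probability 24846984/133784560 = 3105873/16723070.

3105873/16723070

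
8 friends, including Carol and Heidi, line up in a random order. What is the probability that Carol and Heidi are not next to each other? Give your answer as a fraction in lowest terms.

There are 8! = 40320 arrangements.
Arrangements with Carol and Heidi adjacent: 2·7! = 10080.
So not adjacent: 40320 − 10080 = 30240, probability 30240/40320 = 3/4.

3/4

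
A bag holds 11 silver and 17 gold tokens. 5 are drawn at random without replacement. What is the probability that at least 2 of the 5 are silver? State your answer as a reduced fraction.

1177/1755

There are C(28,5) = 98280 ways to choose the 5.
Count the complement (fewer than 2 silver): C(11,0)·C(17,5) + C(11,1)·C(17,4) = 6188 + 26180 = 32368.
Probability = 1 − 32368/98280 = 65912/98280 = 1177/1755.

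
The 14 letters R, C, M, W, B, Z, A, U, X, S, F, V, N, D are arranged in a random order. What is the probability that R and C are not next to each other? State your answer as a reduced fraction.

There are 14! = 87178291200 arrangements.
Arrangements with R and C adjacent: 2·13! = 12454041600.
So not adjacent: 87178291200 − 12454041600 = 74724249600, probability 74724249600/87178291200 = 6/7.

6/7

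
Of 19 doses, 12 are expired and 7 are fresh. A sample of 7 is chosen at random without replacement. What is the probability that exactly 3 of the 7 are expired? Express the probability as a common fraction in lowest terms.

Total number of selections: C(19,7) = 50388.
Selections with exactly 3 expired: choose 3 of the 12 expired and 4 of the 7 fresh, C(12,3)·C(7,4) = 220·35 = 7700.
Probability = 7700/50388 = 1925/12597.

1925/12597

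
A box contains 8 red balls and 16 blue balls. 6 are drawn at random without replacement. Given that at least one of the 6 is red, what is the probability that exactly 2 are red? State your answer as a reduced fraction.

Work in counts. Selections with at least one red: C(24,6) − C(16,6) = 134596 − 8008 = 126588.
Of those, selections where exactly 2 are red: C(8,2)·C(16,4) = 28·1820 = 50960.
Conditional probability = 50960/126588 = 1820/4521.

1820/4521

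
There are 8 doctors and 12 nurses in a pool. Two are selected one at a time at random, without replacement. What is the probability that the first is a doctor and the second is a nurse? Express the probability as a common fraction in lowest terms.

Multiply the conditional probabilities at each draw: 8/20 · 12/19 = 96/380 = 24/95.

24/95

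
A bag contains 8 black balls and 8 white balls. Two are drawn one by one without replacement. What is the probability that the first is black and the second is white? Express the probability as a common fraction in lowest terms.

Multiply the conditional probabilities at each draw: 8/16 · 8/15 = 64/240 = 4/15.

4/15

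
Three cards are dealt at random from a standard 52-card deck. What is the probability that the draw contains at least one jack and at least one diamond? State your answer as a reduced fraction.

There are C(52,3) = 22100 possible draws.
By inclusion-exclusion on the complements, draws missing all jacks or all diamonds: C(48,3) + C(39,3) − C(36,3) = 17296 + 9139 − 7140 = 19295.
So draws with at least one of each: 22100 − 19295 = 2805, probability 2805/22100 = 33/260.

33/260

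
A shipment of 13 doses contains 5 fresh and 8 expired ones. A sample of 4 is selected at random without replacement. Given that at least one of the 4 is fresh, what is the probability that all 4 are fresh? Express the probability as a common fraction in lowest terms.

Work in counts. Selections with at least one fresh: C(13,4) − C(8,4) = 715 − 70 = 645.
Of those, selections where all 4 are fresh: C(5,4) = 5.
Conditional probability = 5/645 = 1/129.

1/129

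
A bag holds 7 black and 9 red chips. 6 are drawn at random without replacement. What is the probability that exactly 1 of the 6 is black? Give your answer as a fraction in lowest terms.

There are C(16,6) = 8008 ways to choose 6 from 16.
Selections with exactly 1 black: choose 1 of the 7 black and 5 of the 9 red, C(7,1)·C(9,5) = 7·126 = 882.
Probability = 882/8008 = 63/572.

63/572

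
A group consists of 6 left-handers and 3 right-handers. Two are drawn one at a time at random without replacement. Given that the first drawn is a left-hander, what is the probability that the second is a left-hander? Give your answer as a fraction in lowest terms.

5/8

After removing one left-hander, 8 remain: 5 left-handers and 3 right-handers.
So the probability the next is a left-hander is 5/8.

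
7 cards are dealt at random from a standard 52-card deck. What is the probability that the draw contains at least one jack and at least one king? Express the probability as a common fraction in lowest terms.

3105873/16723070

There are C(52,7) = 133784560 possible draws.
By inclusion-exclusion on the complements, draws missing all jacks or all kings: C(48,7) + C(48,7) − C(44,7) = 73629072 + 73629072 − 38320568 = 108937576.
So draws with at least one of each: 133784560 − 108937576 = 24846984, probability 24846984/133784560 = 3105873/16723070.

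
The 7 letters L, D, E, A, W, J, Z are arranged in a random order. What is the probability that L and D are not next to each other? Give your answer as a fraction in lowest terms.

There are 7! = 5040 arrangements.
Arrangements with L and D adjacent: 2·6! = 1440.
So not adjacent: 5040 − 1440 = 3600, probability 3600/5040 = 5/7.

5/7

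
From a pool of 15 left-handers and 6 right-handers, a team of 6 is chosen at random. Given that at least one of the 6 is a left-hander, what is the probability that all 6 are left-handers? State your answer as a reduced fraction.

Work in counts. Selections with at least one left-hander: C(21,6) − C(6,6) = 54264 − 1 = 54263.
Of those, selections where all 6 are left-handers: C(15,6) = 5005.
Conditional probability = 5005/54263 = 455/4933.

455/4933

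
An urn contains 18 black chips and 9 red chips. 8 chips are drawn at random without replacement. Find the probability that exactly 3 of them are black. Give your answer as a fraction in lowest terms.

There are C(27,8) = 2220075 ways to choose 8 from 27.
Selections with exactly 3 black: choose 3 of the 18 black and 5 of the 9 red, C(18,3)·C(9,5) = 816·126 = 102816.
Probability = 102816/2220075 = 3808/82225.

3808/82225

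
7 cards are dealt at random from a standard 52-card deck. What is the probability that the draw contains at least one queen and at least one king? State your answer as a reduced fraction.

3105873/16723070

There are C(52,7) = 133784560 possible draws.
By inclusion-exclusion on the complements, draws missing all queens or all kings: C(48,7) + C(48,7) − C(44,7) = 73629072 + 73629072 − 38320568 = 108937576.
So draws with at least one of each: 133784560 − 108937576 = 24846984, probability 24846984/133784560 = 3105873/16723070.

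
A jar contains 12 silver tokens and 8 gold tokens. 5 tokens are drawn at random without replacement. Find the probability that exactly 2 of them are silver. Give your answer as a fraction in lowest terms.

77/323

There are C(20,5) = 15504 ways to choose 5 from 20.
Selections with exactly 2 silver: choose 2 of the 12 silver and 3 of the 8 gold, C(12,2)·C(8,3) = 66·56 = 3696.
Probability = 3696/15504 = 77/323.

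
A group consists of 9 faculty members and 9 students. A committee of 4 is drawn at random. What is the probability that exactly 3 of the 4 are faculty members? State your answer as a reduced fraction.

There are C(18,4) = 3060 ways to choose 4 from 18.
Selections with exactly 3 faculty members: choose 3 of the 9 faculty members and 1 of the 9 students, C(9,3)·C(9,1) = 84·9 = 756.
Probability = 756/3060 = 21/85.

21/85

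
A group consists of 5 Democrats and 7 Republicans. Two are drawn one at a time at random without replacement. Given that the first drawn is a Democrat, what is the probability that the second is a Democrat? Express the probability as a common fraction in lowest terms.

4/11

After removing one Democrat, 11 remain: 4 Democrats and 7 Republicans.
So the probability the next is a Democrat is 4/11.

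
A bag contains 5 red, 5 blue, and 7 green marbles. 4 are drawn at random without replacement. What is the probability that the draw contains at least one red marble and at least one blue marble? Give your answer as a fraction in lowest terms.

285/476

There are C(17,4) = 2380 possible draws.
By inclusion-exclusion on the complements, draws missing all red or all blue: C(12,4) + C(12,4) − C(7,4) = 495 + 495 − 35 = 955.
So draws with at least one of each: 2380 − 955 = 1425, probability 1425/2380 = 285/476.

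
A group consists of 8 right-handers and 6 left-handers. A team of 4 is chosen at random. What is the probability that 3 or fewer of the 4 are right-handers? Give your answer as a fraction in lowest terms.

Total selections: C(14,4) = 1001.
Favorable selections (3 or fewer right-handers): C(8,0)·C(6,4) + C(8,1)·C(6,3) + C(8,2)·C(6,2) + C(8,3)·C(6,1) = 15 + 160 + 420 + 336 = 931.
Probability = 931/1001 = 133/143.

133/143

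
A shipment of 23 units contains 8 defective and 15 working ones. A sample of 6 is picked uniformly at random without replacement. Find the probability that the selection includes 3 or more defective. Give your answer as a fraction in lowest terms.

Total selections: C(23,6) = 100947.
Count the complement (fewer than 3 defective): C(8,0)·C(15,6) + C(8,1)·C(15,5) + C(8,2)·C(15,4) = 5005 + 24024 + 38220 = 67249.
Probability = 1 − 67249/100947 = 33698/100947 = 4814/14421.

4814/14421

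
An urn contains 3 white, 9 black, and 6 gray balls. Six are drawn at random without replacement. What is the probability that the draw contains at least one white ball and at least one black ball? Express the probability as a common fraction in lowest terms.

1123/1547

There are C(18,6) = 18564 possible draws.
By inclusion-exclusion on the complements, draws missing all white or all black: C(15,6) + C(9,6) − C(6,6) = 5005 + 84 − 1 = 5088.
So draws with at least one of each: 18564 − 5088 = 13476, probability 13476/18564 = 1123/1547.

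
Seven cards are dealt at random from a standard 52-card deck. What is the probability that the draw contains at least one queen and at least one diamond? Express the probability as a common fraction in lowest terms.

53122231/133784560

There are C(52,7) = 133784560 possible draws.
By inclusion-exclusion on the complements, draws missing all queens or all diamonds: C(48,7) + C(39,7) − C(36,7) = 73629072 + 15380937 − 8347680 = 80662329.
So draws with at least one of each: 133784560 − 80662329 = 53122231, probability 53122231/133784560.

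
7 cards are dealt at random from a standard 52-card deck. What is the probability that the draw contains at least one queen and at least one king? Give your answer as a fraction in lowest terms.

There are C(52,7) = 133784560 possible draws.
By inclusion-exclusion on the complements, draws missing all queens or all kings: C(48,7) + C(48,7) − C(44,7) = 73629072 + 73629072 − 38320568 = 108937576.
So draws with at least one of each: 133784560 − 108937576 = 24846984, probability 24846984/133784560 = 3105873/16723070.

3105873/16723070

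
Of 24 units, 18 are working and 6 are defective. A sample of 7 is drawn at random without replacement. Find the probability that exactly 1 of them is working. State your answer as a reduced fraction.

1/19228

Total number of selections: C(24,7) = 346104.
Selections with exactly 1 working: choose 1 of the 18 working and 6 of the 6 defective, C(18,1)·C(6,6) = 18·1 = 18.
Probability = 18/346104 = 1/19228.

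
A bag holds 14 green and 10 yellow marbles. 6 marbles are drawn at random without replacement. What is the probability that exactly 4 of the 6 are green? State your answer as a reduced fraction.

585/1748

There are C(24,6) = 134596 ways to choose 6 from 24.
Selections with exactly 4 green: choose 4 of the 14 green and 2 of the 10 yellow, C(14,4)·C(10,2) = 1001·45 = 45045.
Probability = 45045/134596 = 585/1748.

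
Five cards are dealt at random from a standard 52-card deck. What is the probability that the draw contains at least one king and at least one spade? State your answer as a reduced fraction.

229297/866320

There are C(52,5) = 2598960 possible draws.
By inclusion-exclusion on the complements, draws missing all kings or all spades: C(48,5) + C(39,5) − C(36,5) = 1712304 + 575757 − 376992 = 1911069.
So draws with at least one of each: 2598960 − 1911069 = 687891, probability 687891/2598960 = 229297/866320.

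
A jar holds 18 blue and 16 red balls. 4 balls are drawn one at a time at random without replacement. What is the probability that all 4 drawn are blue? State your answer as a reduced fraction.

45/682

Multiply the conditional probabilities at each draw: 18/34 · 17/33 · 16/32 · 15/31 = 73440/1113024 = 45/682.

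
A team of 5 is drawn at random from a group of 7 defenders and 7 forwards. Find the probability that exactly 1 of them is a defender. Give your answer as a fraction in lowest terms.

Total number of selections: C(14,5) = 2002.
Selections with exactly 1 defender: choose 1 of the 7 defenders and 4 of the 7 forwards, C(7,1)·C(7,4) = 7·35 = 245.
Probability = 245/2002 = 35/286.

35/286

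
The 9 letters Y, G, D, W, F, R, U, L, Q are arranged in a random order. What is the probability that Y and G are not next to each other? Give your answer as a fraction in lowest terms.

7/9

There are 9! = 362880 arrangements.
Arrangements with Y and G adjacent: 2·8! = 80640.
So not adjacent: 362880 − 80640 = 282240, probability 282240/362880 = 7/9.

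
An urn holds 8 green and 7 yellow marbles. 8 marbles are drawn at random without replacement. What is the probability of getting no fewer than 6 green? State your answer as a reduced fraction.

43/429

Total selections: C(15,8) = 6435.
Favorable selections (no fewer than 6 green): C(8,6)·C(7,2) + C(8,7)·C(7,1) + C(8,8)·C(7,0) = 588 + 56 + 1 = 645.
Probability = 645/6435 = 43/429.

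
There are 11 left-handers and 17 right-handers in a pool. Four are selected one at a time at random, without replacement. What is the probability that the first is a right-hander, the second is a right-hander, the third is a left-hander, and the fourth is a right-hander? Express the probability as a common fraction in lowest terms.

Multiply the conditional probabilities at each draw: 17/28 · 16/27 · 11/26 · 15/25 = 44880/491400 = 374/4095.

374/4095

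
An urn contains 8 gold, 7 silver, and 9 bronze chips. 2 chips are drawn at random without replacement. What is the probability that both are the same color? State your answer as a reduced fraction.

85/276

There are C(24,2) = 276 ways to draw 2 chips.
All same color: C(8,2) + C(7,2) + C(9,2) = 28 + 21 + 36 = 85.
Probability = 85/276.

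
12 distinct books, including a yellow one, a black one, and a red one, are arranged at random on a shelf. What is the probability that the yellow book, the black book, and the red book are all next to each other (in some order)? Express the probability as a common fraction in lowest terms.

1/22

There are 12! = 479001600 arrangements.
Treat the three as one block: 10! placements × 3! orders within the block = 3628800·6 = 21772800.
Probability = 21772800/479001600 = 1/22.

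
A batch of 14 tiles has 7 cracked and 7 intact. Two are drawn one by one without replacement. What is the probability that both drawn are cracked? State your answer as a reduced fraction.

3/13

Multiply the conditional probabilities at each draw: 7/14 · 6/13 = 42/182 = 3/13.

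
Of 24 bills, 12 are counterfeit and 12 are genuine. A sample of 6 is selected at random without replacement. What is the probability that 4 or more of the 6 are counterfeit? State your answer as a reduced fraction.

1959/6118

Total selections: C(24,6) = 134596.
Favorable selections (4 or more counterfeit): C(12,4)·C(12,2) + C(12,5)·C(12,1) + C(12,6)·C(12,0) = 32670 + 9504 + 924 = 43098.
Probability = 43098/134596 = 1959/6118.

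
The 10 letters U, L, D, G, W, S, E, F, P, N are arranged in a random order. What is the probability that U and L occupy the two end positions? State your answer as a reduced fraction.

There are 10! = 3628800 arrangements.
Place U and L at the ends in 2 ways, arrange the remaining 8 in 8! = 40320 ways: 2·40320 = 80640.
Probability = 80640/3628800 = 1/45.

1/45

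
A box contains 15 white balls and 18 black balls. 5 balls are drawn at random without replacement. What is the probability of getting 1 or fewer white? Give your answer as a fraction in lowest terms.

Total selections: C(33,5) = 237336.
Favorable selections (1 or fewer white): C(15,0)·C(18,5) + C(15,1)·C(18,4) = 8568 + 45900 = 54468.
Probability = 54468/237336 = 4539/19778.

4539/19778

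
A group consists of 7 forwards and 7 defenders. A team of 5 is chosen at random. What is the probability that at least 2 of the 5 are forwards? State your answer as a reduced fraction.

124/143

There are C(14,5) = 2002 ways to choose the 5.
Count the complement (fewer than 2 forwards): C(7,0)·C(7,5) + C(7,1)·C(7,4) = 21 + 245 = 266.
Probability = 1 − 266/2002 = 1736/2002 = 124/143.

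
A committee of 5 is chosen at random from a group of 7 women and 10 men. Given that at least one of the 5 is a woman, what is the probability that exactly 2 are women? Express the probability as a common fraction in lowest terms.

45/106

Work in counts. Selections with at least one woman: C(17,5) − C(10,5) = 6188 − 252 = 5936.
Of those, selections where exactly 2 are women: C(7,2)·C(10,3) = 21·120 = 2520.
Conditional probability = 2520/5936 = 45/106.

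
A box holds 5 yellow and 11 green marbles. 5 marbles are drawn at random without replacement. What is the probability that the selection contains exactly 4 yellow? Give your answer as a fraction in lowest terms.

55/4368

There are C(16,5) = 4368 ways to choose 5 from 16.
Selections with exactly 4 yellow: choose 4 of the 5 yellow and 1 of the 11 green, C(5,4)·C(11,1) = 5·11 = 55.
Probability = 55/4368.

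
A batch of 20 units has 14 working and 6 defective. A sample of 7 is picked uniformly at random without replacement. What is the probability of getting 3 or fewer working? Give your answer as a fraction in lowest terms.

Total selections: C(20,7) = 77520.
Favorable selections (3 or fewer working): C(14,1)·C(6,6) + C(14,2)·C(6,5) + C(14,3)·C(6,4) = 14 + 546 + 5460 = 6020.
Probability = 6020/77520 = 301/3876.

301/3876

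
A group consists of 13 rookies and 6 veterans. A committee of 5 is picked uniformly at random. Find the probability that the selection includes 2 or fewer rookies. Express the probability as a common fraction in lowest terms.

There are C(19,5) = 11628 ways to choose the 5.
Favorable selections (2 or fewer rookies): C(13,0)·C(6,5) + C(13,1)·C(6,4) + C(13,2)·C(6,3) = 6 + 195 + 1560 = 1761.
Probability = 1761/11628 = 587/3876.

587/3876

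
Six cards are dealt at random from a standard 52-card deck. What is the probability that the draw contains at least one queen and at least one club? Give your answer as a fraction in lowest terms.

6772177/20358520

There are C(52,6) = 20358520 possible draws.
By inclusion-exclusion on the complements, draws missing all queens or all clubs: C(48,6) + C(39,6) − C(36,6) = 12271512 + 3262623 − 1947792 = 13586343.
So draws with at least one of each: 20358520 − 13586343 = 6772177, probability 6772177/20358520.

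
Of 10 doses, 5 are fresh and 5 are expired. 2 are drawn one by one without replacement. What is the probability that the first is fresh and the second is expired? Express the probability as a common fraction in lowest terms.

Multiply the conditional probabilities at each draw: 5/10 · 5/9 = 25/90 = 5/18.

5/18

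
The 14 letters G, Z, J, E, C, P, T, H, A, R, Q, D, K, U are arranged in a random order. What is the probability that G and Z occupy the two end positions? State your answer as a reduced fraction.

There are 14! = 87178291200 arrangements.
Place G and Z at the ends in 2 ways, arrange the remaining 12 in 12! = 479001600 ways: 2·479001600 = 958003200.
Probability = 958003200/87178291200 = 1/91.

1/91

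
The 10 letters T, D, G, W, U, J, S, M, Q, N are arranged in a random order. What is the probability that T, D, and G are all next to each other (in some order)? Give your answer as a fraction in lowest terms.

There are 10! = 3628800 arrangements.
Treat the three as one block: 8! placements × 3! orders within the block = 40320·6 = 241920.
Probability = 241920/3628800 = 1/15.

1/15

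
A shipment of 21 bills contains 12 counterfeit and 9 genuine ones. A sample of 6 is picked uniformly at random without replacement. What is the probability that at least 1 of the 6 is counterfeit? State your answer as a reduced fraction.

Total selections: C(21,6) = 54264.
The complement is all 6 are genuine: C(9,6) = 84.
Probability = 1 − 84/54264 = 54180/54264 = 645/646.

645/646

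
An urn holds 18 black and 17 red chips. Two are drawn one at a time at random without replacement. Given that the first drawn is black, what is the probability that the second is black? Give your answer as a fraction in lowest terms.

1/2

After removing one black, 34 remain: 17 black and 17 red.
So the probability the next is black is 17/34 = 1/2.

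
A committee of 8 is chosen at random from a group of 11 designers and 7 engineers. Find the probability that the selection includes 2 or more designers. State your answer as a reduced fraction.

There are C(18,8) = 43758 ways to choose the 8.
The complement is exactly 1 designers: C(11,1)·C(7,7) = 11.
Probability = 1 − 11/43758 = 43747/43758 = 3977/3978.

3977/3978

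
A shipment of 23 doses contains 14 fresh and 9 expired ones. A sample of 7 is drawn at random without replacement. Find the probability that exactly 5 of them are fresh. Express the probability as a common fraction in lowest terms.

2184/7429

There are C(23,7) = 245157 ways to choose 7 from 23.
Selections with exactly 5 fresh: choose 5 of the 14 fresh and 2 of the 9 expired, C(14,5)·C(9,2) = 2002·36 = 72072.
Probability = 72072/245157 = 2184/7429.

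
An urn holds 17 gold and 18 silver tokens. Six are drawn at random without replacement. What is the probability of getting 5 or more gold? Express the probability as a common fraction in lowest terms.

26/341

There are C(35,6) = 1623160 ways to choose the 6.
Favorable selections (5 or more gold): C(17,5)·C(18,1) + C(17,6)·C(18,0) = 111384 + 12376 = 123760.
Probability = 123760/1623160 = 26/341.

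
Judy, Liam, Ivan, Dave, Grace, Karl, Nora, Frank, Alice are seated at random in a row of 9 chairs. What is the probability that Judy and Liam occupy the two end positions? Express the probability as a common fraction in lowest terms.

There are 9! = 362880 arrangements.
Place Judy and Liam at the ends in 2 ways, arrange the remaining 7 in 7! = 5040 ways: 2·5040 = 10080.
Probability = 10080/362880 = 1/36.

1/36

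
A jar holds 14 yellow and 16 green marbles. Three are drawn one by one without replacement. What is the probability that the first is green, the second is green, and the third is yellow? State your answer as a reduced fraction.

Multiply the conditional probabilities at each draw: 16/30 · 15/29 · 14/28 = 3360/24360 = 4/29.

4/29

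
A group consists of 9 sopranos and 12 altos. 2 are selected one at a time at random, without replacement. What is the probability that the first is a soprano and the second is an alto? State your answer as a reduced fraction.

Multiply the conditional probabilities at each draw: 9/21 · 12/20 = 108/420 = 9/35.

9/35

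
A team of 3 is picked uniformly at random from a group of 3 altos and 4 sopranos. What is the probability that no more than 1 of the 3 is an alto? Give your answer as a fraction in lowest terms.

22/35

There are C(7,3) = 35 ways to choose the 3.
Favorable selections (no more than 1 alto): C(3,0)·C(4,3) + C(3,1)·C(4,2) = 4 + 18 = 22.
Probability = 22/35.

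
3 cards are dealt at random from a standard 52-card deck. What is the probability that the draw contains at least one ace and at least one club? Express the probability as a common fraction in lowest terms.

There are C(52,3) = 22100 possible draws.
By inclusion-exclusion on the complements, draws missing all aces or all clubs: C(48,3) + C(39,3) − C(36,3) = 17296 + 9139 − 7140 = 19295.
So draws with at least one of each: 22100 − 19295 = 2805, probability 2805/22100 = 33/260.

33/260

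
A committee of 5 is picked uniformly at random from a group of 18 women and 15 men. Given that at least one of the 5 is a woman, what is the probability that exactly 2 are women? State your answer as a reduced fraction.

7735/26037

Work in counts. Selections with at least one woman: C(33,5) − C(15,5) = 237336 − 3003 = 234333.
Of those, selections where exactly 2 are women: C(18,2)·C(15,3) = 153·455 = 69615.
Conditional probability = 69615/234333 = 7735/26037.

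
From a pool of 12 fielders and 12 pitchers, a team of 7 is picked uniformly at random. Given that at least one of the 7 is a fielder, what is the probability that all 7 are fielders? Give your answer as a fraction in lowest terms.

Work in counts. Selections with at least one fielder: C(24,7) − C(12,7) = 346104 − 792 = 345312.
Of those, selections where all 7 are fielders: C(12,7) = 792.
Conditional probability = 792/345312 = 1/436.

1/436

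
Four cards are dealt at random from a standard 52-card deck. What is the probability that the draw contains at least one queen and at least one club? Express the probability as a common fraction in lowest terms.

52799/270725

There are C(52,4) = 270725 possible draws.
By inclusion-exclusion on the complements, draws missing all queens or all clubs: C(48,4) + C(39,4) − C(36,4) = 194580 + 82251 − 58905 = 217926.
So draws with at least one of each: 270725 − 217926 = 52799, probability 52799/270725.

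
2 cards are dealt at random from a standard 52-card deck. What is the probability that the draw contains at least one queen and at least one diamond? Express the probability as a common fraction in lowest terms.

There are C(52,2) = 1326 possible draws.
By inclusion-exclusion on the complements, draws missing all queens or all diamonds: C(48,2) + C(39,2) − C(36,2) = 1128 + 741 − 630 = 1239.
So draws with at least one of each: 1326 − 1239 = 87, probability 87/1326 = 29/442.

29/442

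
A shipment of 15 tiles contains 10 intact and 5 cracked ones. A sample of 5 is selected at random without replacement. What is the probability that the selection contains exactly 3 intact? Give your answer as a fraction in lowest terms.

400/1001

There are C(15,5) = 3003 ways to choose 5 from 15.
Selections with exactly 3 intact: choose 3 of the 10 intact and 2 of the 5 cracked, C(10,3)·C(5,2) = 120·10 = 1200.
Probability = 1200/3003 = 400/1001.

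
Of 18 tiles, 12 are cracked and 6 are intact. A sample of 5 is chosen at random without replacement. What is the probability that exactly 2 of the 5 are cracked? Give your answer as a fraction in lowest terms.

55/357

Total number of selections: C(18,5) = 8568.
Selections with exactly 2 cracked: choose 2 of the 12 cracked and 3 of the 6 intact, C(12,2)·C(6,3) = 66·20 = 1320.
Probability = 1320/8568 = 55/357.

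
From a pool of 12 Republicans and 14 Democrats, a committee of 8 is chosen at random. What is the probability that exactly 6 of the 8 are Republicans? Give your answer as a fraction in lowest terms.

The sample space is all 8-subsets of the 26: C(26,8) = 1562275.
Selections with exactly 6 Republicans: choose 6 of the 12 Republicans and 2 of the 14 Democrats, C(12,6)·C(14,2) = 924·91 = 84084.
Probability = 84084/1562275 = 588/10925.

588/10925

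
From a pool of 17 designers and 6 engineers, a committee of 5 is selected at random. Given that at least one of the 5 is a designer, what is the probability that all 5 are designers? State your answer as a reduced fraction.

364/1979

Work in counts. Selections with at least one designer: C(23,5) − C(6,5) = 33649 − 6 = 33643.
Of those, selections where all 5 are designers: C(17,5) = 6188.
Conditional probability = 6188/33643 = 364/1979.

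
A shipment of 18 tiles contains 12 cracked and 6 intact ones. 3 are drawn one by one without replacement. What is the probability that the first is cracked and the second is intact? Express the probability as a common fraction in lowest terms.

4/17

Multiply the conditional probabilities at each draw: 12/18 · 6/17 = 72/306 = 4/17.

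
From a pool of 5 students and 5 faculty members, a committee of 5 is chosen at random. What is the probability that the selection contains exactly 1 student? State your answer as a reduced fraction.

25/252

The sample space is all 5-subsets of the 10: C(10,5) = 252.
Selections with exactly 1 student: choose 1 of the 5 students and 4 of the 5 faculty members, C(5,1)·C(5,4) = 5·5 = 25.
Probability = 25/252.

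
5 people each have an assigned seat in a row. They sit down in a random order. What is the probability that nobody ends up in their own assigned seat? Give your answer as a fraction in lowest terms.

11/30

There are 5! = 120 seatings.
By inclusion-exclusion, seatings with no fixed points: C(5,0)·5! − C(5,1)·4! + C(5,2)·3! − C(5,3)·2! + C(5,4)·1! − C(5,5)·0! = 44.
Probability = 44/120 = 11/30.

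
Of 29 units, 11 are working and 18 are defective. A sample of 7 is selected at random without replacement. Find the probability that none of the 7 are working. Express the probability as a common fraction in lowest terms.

There are C(29,7) = 1560780 possible selections.
Selections with no working (all defective): C(18,7) = 31824.
Probability = 31824/1560780 = 68/3335.

68/3335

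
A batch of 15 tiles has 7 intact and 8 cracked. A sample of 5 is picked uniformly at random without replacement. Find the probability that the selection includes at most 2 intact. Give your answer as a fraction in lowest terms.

82/143

There are C(15,5) = 3003 ways to choose the 5.
Favorable selections (at most 2 intact): C(7,0)·C(8,5) + C(7,1)·C(8,4) + C(7,2)·C(8,3) = 56 + 490 + 1176 = 1722.
Probability = 1722/3003 = 82/143.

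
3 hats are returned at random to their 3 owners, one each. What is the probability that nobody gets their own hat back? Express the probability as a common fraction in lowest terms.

There are 3! = 6 assignments.
By inclusion-exclusion, assignments with no fixed points: C(3,0)·3! − C(3,1)·2! + C(3,2)·1! − C(3,3)·0! = 2.
Probability = 2/6 = 1/3.

1/3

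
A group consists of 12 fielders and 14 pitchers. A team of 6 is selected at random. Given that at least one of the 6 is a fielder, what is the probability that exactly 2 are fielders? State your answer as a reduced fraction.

Work in counts. Selections with at least one fielder: C(26,6) − C(14,6) = 230230 − 3003 = 227227.
Of those, selections where exactly 2 are fielders: C(12,2)·C(14,4) = 66·1001 = 66066.
Conditional probability = 66066/227227 = 66/227.

66/227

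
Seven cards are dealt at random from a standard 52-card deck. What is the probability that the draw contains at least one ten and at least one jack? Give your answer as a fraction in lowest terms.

There are C(52,7) = 133784560 possible draws.
By inclusion-exclusion on the complements, draws missing all tens or all jacks: C(48,7) + C(48,7) − C(44,7) = 73629072 + 73629072 − 38320568 = 108937576.
So draws with at least one of each: 133784560 − 108937576 = 24846984, probability 24846984/133784560 = 3105873/16723070.

3105873/16723070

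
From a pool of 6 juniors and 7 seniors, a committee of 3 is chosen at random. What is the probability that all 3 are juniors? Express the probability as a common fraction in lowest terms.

10/143

There are C(13,3) = 286 possible selections.
Selections with all juniors: C(6,3) = 20.
Probability = 20/286 = 10/143.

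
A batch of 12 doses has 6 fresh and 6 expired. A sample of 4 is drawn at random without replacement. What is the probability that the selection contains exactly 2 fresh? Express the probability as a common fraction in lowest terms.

5/11

The sample space is all 4-subsets of the 12: C(12,4) = 495.
Selections with exactly 2 fresh: choose 2 of the 6 fresh and 2 of the 6 expired, C(6,2)·C(6,2) = 15·15 = 225.
Probability = 225/495 = 5/11.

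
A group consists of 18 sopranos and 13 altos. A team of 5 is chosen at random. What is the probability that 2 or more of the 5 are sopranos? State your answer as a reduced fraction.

Total selections: C(31,5) = 169911.
Count the complement (fewer than 2 sopranos): C(18,0)·C(13,5) + C(18,1)·C(13,4) = 1287 + 12870 = 14157.
Probability = 1 − 14157/169911 = 155754/169911 = 17306/18879.

17306/18879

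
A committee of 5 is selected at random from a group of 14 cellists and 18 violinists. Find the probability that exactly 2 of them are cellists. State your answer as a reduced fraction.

The sample space is all 5-subsets of the 32: C(32,5) = 201376.
Selections with exactly 2 cellists: choose 2 of the 14 cellists and 3 of the 18 violinists, C(14,2)·C(18,3) = 91·816 = 74256.
Probability = 74256/201376 = 663/1798.

663/1798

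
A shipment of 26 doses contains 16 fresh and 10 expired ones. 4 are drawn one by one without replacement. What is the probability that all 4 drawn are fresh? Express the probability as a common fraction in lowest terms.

Multiply the conditional probabilities at each draw: 16/26 · 15/25 · 14/24 · 13/23 = 43680/358800 = 14/115.

14/115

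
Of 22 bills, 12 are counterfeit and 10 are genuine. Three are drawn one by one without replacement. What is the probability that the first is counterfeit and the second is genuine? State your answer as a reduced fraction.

Multiply the conditional probabilities at each draw: 12/22 · 10/21 = 120/462 = 20/77.

20/77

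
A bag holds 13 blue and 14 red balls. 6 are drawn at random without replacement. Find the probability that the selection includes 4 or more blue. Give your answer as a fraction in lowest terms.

593/2070

Total selections: C(27,6) = 296010.
Favorable selections (4 or more blue): C(13,4)·C(14,2) + C(13,5)·C(14,1) + C(13,6)·C(14,0) = 65065 + 18018 + 1716 = 84799.
Probability = 84799/296010 = 593/2070.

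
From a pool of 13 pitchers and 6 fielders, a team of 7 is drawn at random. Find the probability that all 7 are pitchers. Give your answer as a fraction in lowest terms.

There are C(19,7) = 50388 possible selections.
Selections with all pitchers: C(13,7) = 1716.
Probability = 1716/50388 = 11/323.

11/323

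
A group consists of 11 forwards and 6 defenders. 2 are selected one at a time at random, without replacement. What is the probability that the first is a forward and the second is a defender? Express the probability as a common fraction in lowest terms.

33/136

Multiply the conditional probabilities at each draw: 11/17 · 6/16 = 66/272 = 33/136.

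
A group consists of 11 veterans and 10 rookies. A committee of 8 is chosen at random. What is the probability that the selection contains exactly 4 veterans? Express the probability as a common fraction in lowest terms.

There are C(21,8) = 203490 ways to choose 8 from 21.
Selections with exactly 4 veterans: choose 4 of the 11 veterans and 4 of the 10 rookies, C(11,4)·C(10,4) = 330·210 = 69300.
Probability = 69300/203490 = 110/323.

110/323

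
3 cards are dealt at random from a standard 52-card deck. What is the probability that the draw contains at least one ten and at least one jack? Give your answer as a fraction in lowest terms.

188/5525

There are C(52,3) = 22100 possible draws.
By inclusion-exclusion on the complements, draws missing all tens or all jacks: C(48,3) + C(48,3) − C(44,3) = 17296 + 17296 − 13244 = 21348.
So draws with at least one of each: 22100 − 21348 = 752, probability 752/22100 = 188/5525.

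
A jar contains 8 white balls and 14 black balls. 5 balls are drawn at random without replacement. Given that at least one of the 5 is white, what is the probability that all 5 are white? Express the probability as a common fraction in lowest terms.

Work in counts. Selections with at least one white: C(22,5) − C(14,5) = 26334 − 2002 = 24332.
Of those, selections where all 5 are white: C(8,5) = 56.
Conditional probability = 56/24332 = 2/869.

2/869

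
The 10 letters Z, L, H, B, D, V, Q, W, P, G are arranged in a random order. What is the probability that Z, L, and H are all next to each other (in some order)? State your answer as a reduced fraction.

1/15

There are 10! = 3628800 arrangements.
Treat the three as one block: 8! placements × 3! orders within the block = 40320·6 = 241920.
Probability = 241920/3628800 = 1/15.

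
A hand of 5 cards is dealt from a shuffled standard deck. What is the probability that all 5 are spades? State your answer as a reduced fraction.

There are C(52,5) = 2598960 possible 5-card hands.
Hands that are all spades: C(13,5) = 1287.
Probability = 1287/2598960 = 33/66640.

33/66640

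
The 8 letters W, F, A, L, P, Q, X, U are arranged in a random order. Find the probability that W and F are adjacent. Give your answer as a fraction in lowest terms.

There are 8! = 40320 arrangements.
Treat W and F as a block: 7! arrangements of the blocks × 2 orders within the block = 2·5040 = 10080.
Probability = 10080/40320 = 1/4.

1/4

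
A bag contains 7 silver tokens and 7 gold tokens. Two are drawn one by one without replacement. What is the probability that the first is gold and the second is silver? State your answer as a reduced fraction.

7/26

Multiply the conditional probabilities at each draw: 7/14 · 7/13 = 49/182 = 7/26.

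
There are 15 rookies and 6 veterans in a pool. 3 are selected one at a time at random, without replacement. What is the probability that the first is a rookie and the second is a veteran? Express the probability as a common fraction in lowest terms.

3/14

Multiply the conditional probabilities at each draw: 15/21 · 6/20 = 90/420 = 3/14.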